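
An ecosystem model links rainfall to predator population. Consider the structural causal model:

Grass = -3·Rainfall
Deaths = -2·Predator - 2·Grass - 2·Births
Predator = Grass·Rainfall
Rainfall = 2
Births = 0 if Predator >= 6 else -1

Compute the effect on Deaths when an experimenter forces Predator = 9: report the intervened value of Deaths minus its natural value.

do(Predator=9) replaces the equation Predator = Grass·Rainfall with the constant Predator = 9.
Grass = -3·Rainfall  [with Rainfall=2]  = -6
Births = 0 if Predator >= 6 else -1  [with Predator=9]  = 0
Deaths = -2·Predator - 2·Grass - 2·Births  [with Predator=9, Grass=-6, Births=0]  = -6
Without intervention: Grass = -3·Rainfall  [with Rainfall=2]  = -6; Predator = Grass·Rainfall  [with Grass=-6, Rainfall=2]  = -12; Births = 0 if Predator >= 6 else -1  [with Predator=-12]  = -1; Deaths = -2·Predator - 2·Grass - 2·Births  [with Predator=-12, Grass=-6, Births=-1]  = 38.
Change = -6 − 38 = -44.

-44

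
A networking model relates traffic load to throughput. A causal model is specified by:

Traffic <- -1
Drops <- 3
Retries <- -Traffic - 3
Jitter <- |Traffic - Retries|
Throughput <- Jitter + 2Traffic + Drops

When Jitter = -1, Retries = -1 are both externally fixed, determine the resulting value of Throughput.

The joint intervention fixes Jitter = -1, Retries = -1, removing each variable's own equation.
Throughput = Jitter + 2Traffic + Drops  [with Jitter=-1, Traffic=-1, Drops=3]  = 0

0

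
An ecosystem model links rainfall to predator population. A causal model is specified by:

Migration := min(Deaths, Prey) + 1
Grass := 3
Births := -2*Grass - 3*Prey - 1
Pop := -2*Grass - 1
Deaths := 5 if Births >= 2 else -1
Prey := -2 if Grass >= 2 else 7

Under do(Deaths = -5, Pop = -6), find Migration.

-4

Setting Deaths = -5, Pop = -6 by intervention discards those variables' equations.
Prey = -2 if Grass >= 2 else 7  [with Grass=3]  = -2
Migration = min(Deaths, Prey) + 1  [with Deaths=-5, Prey=-2]  = -4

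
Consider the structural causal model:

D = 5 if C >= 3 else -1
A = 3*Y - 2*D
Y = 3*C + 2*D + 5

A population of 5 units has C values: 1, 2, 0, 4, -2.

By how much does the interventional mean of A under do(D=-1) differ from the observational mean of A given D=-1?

do(D=-1) breaks D's dependence on C. With D=-1 fixed, A across the units is 20, 29, 11, 47, -7, mean 20.
E[A|D=-1] averages over only the 4 units with D=-1 (C = 1, 2, 0, -2): A = 20, 29, 11, -7, mean 13.25.
Difference = 20 − 13.25 = 6.75.

6.75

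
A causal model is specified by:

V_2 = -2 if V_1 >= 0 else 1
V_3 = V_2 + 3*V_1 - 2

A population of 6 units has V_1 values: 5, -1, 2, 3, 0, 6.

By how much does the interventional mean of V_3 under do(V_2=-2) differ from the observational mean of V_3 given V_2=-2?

-2.1

The intervention sets V_2=-2 in all 6 units regardless of V_1. Recomputing V_3 per unit gives 11, -7, 2, 5, -4, 14; average 3.5.
Observing V_2=-2 restricts to units where V_2's equation naturally yields -2: V_1 ∈ {5, 2, 3, 0, 6}. In that subpopulation V_3 = 11, 2, 5, -4, 14, mean 5.6.
Difference = 3.5 − 5.6 = -2.1.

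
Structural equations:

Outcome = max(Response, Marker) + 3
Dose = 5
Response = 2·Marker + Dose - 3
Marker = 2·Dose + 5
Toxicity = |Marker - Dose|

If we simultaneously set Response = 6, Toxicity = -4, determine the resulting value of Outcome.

Setting Response = 6, Toxicity = -4 by intervention discards those variables' equations.
Marker = 2·Dose + 5  [with Dose=5]  = 15
Outcome = max(Response, Marker) + 3  [with Response=6, Marker=15]  = 18

18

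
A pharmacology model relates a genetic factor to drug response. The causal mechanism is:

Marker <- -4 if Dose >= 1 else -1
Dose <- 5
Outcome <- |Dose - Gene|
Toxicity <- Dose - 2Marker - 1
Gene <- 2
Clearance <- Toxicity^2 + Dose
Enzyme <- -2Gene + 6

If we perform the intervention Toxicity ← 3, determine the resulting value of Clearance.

14

The intervention breaks the incoming arrows to Toxicity: Toxicity <- Dose - 2Marker - 1 no longer applies, and Toxicity = 3.
Clearance = Toxicity^2 + Dose  [with Toxicity=3, Dose=5]  = 14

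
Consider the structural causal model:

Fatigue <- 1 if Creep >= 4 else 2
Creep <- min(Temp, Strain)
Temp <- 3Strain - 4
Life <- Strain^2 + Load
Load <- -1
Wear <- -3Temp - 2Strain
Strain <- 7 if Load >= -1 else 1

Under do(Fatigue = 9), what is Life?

48

Intervening sets Fatigue = 9 and removes its equation (Fatigue <- 1 if Creep >= 4 else 2).
No directed path runs from Fatigue to Life, so Life keeps its natural value.
Strain = 7 if Load >= -1 else 1  [with Load=-1]  = 7
Life = Strain^2 + Load  [with Strain=7, Load=-1]  = 48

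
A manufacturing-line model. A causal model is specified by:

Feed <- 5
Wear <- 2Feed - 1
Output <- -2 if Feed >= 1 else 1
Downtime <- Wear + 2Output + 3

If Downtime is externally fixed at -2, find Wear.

The intervention breaks the incoming arrows to Downtime: Downtime <- Wear + 2Output + 3 no longer applies, and Downtime = -2.
Since Wear is not a descendant of the intervened variable, it is unaffected.
Wear = 2Feed - 1  [with Feed=5]  = 9

9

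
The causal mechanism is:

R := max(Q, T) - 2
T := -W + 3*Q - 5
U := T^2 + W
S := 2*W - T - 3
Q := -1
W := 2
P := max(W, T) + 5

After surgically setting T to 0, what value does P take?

The intervention breaks the incoming arrows to T: T := -W + 3*Q - 5 no longer applies, and T = 0.
P = max(W, T) + 5  [with W=2, T=0]  = 7

7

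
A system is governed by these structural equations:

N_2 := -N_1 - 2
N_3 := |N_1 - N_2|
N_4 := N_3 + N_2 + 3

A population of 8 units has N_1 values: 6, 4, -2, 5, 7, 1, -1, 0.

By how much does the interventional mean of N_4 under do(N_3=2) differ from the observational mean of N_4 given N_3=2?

The intervention sets N_3=2 in all 8 units regardless of N_1. Recomputing N_4 per unit gives -3, -1, 5, -2, -4, 2, 4, 3; average 0.5.
Conditioning on N_3=2 selects the 2 unit(s) with N_1 ∈ {-2, 0}. Their N_4 values: 5, 3. Mean = 4.
Difference = 0.5 − 4 = -3.5.

-3.5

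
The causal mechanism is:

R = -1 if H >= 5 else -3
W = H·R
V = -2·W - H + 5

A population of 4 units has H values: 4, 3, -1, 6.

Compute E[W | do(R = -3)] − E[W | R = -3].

-3

The intervention sets R=-3 in all 4 units regardless of H. Recomputing W per unit gives -12, -9, 3, -18; average -9.
E[W|R=-3] averages over only the 3 units with R=-3 (H = 4, 3, -1): W = -12, -9, 3, mean -6.
Difference = -9 − (-6) = -3.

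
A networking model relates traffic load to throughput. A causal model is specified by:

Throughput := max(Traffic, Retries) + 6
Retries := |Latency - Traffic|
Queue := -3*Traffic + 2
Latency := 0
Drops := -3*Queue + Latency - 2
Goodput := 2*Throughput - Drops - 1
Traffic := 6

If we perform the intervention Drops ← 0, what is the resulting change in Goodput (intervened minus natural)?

The intervention breaks the incoming arrows to Drops: Drops := -3*Queue + Latency - 2 no longer applies, and Drops = 0.
Retries = |Latency - Traffic|  [with Latency=0, Traffic=6]  = 6
Throughput = max(Traffic, Retries) + 6  [with Traffic=6, Retries=6]  = 12
Goodput = 2*Throughput - Drops - 1  [with Throughput=12, Drops=0]  = 23
Without intervention: Queue = -3*Traffic + 2  [with Traffic=6]  = -16; Drops = -3*Queue + Latency - 2  [with Queue=-16, Latency=0]  = 46; Retries = |Latency - Traffic|  [with Latency=0, Traffic=6]  = 6; Throughput = max(Traffic, Retries) + 6  [with Traffic=6, Retries=6]  = 12; Goodput = 2*Throughput - Drops - 1  [with Throughput=12, Drops=46]  = -23.
Change = 23 − (-23) = 46.

46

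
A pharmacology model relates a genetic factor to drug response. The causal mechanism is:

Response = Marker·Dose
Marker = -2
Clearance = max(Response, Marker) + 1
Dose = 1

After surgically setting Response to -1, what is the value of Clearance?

The intervention breaks the incoming arrows to Response: Response = Marker·Dose no longer applies, and Response = -1.
Clearance = max(Response, Marker) + 1  [with Response=-1, Marker=-2]  = 0

0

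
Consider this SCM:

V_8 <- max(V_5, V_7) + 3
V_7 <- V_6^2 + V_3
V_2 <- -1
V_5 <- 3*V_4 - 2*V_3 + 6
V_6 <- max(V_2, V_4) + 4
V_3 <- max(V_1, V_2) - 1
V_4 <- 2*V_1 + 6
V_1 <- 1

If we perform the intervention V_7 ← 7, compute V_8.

do(V_7=7) replaces the equation V_7 <- V_6^2 + V_3 with the constant V_7 = 7.
V_3 = max(V_1, V_2) - 1  [with V_1=1, V_2=-1]  = 0
V_4 = 2*V_1 + 6  [with V_1=1]  = 8
V_5 = 3*V_4 - 2*V_3 + 6  [with V_4=8, V_3=0]  = 30
V_8 = max(V_5, V_7) + 3  [with V_5=30, V_7=7]  = 33

33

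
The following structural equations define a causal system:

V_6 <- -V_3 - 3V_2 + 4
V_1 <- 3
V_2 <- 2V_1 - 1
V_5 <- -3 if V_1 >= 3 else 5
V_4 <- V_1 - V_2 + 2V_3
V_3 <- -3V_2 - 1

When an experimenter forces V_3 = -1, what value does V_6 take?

-10

The intervention breaks the incoming arrows to V_3: V_3 <- -3V_2 - 1 no longer applies, and V_3 = -1.
V_2 = 2V_1 - 1  [with V_1=3]  = 5
V_6 = -V_3 - 3V_2 + 4  [with V_3=-1, V_2=5]  = -10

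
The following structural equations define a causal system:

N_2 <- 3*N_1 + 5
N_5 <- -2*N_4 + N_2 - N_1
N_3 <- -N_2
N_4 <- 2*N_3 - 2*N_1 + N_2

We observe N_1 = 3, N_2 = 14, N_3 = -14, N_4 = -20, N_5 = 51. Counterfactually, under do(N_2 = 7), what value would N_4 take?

Under do(N_2=7), the mechanism N_2 <- 3*N_1 + 5 is discarded; N_2 is fixed at 7.
N_3 = -N_2  [with N_2=7]  = -7
N_4 = 2*N_3 - 2*N_1 + N_2  [with N_3=-7, N_1=3, N_2=7]  = -13

-13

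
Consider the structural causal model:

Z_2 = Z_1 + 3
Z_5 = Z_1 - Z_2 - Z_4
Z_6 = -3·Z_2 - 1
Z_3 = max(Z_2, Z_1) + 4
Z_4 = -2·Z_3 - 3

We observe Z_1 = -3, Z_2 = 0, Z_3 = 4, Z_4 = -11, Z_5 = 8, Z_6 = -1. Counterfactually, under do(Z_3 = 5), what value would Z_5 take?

10

do(Z_3=5) replaces the equation Z_3 = max(Z_2, Z_1) + 4 with the constant Z_3 = 5.
Z_2 = Z_1 + 3  [with Z_1=-3]  = 0
Z_4 = -2·Z_3 - 3  [with Z_3=5]  = -13
Z_5 = Z_1 - Z_2 - Z_4  [with Z_1=-3, Z_2=0, Z_4=-13]  = 10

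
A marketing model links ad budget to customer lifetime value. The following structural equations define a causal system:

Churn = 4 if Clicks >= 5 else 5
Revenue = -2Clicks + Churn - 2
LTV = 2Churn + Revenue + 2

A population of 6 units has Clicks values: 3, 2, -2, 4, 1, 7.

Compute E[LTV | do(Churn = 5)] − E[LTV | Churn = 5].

The intervention sets Churn=5 in all 6 units regardless of Clicks. Recomputing LTV per unit gives 9, 11, 19, 7, 13, 1; average 10.
Observing Churn=5 restricts to units where Churn's equation naturally yields 5: Clicks ∈ {3, 2, -2, 4, 1}. In that subpopulation LTV = 9, 11, 19, 7, 13, mean 11.8.
Difference = 10 − 11.8 = -1.8.

-1.8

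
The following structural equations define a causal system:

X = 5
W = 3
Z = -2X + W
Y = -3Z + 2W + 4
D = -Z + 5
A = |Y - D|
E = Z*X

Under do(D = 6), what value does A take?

25

Intervening sets D = 6 and removes its equation (D = -Z + 5).
Z = -2X + W  [with X=5, W=3]  = -7
Y = -3Z + 2W + 4  [with Z=-7, W=3]  = 31
A = |Y - D|  [with Y=31, D=6]  = 25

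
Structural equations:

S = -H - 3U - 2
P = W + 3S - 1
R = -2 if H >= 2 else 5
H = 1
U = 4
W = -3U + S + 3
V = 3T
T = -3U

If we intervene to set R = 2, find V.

do(R=2) replaces the equation R = -2 if H >= 2 else 5 with the constant R = 2.
V is not downstream of the intervention, so its value is determined by the original equations.
T = -3U  [with U=4]  = -12
V = 3T  [with T=-12]  = -36

-36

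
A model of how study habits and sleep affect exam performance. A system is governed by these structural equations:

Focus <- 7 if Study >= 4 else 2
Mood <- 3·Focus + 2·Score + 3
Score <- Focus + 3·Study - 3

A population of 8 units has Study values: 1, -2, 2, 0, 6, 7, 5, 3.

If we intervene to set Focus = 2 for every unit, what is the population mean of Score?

Every unit gets Focus=2 under the intervention. Score values become 2, -7, 5, -1, 17, 20, 14, 8; E[Score|do(Focus=2)] = 7.25.

7.25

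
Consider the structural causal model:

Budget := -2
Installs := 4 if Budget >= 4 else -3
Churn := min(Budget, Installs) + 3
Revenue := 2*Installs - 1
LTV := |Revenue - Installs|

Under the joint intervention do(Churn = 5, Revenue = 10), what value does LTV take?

13

Setting Churn = 5, Revenue = 10 by intervention discards those variables' equations.
Installs = 4 if Budget >= 4 else -3  [with Budget=-2]  = -3
LTV = |Revenue - Installs|  [with Revenue=10, Installs=-3]  = 13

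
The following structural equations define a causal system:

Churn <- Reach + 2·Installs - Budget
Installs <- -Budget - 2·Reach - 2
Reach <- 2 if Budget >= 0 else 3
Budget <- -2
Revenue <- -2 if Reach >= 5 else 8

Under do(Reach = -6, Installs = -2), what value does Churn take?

-8

Setting Reach = -6, Installs = -2 by intervention discards those variables' equations.
Churn = Reach + 2·Installs - Budget  [with Reach=-6, Installs=-2, Budget=-2]  = -8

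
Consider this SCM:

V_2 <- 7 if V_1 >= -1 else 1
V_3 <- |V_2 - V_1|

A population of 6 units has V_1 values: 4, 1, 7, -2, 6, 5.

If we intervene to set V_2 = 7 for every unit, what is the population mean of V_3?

Every unit gets V_2=7 under the intervention. V_3 values become 3, 6, 0, 9, 1, 2; E[V_3|do(V_2=7)] = 3.5.

3.5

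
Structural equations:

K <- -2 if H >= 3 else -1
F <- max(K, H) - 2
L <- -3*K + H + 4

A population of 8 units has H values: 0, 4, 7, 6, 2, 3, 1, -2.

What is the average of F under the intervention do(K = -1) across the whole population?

The intervention sets K=-1 in all 8 units regardless of H. Recomputing F per unit gives -2, 2, 5, 4, 0, 1, -1, -3; average 0.75.

0.75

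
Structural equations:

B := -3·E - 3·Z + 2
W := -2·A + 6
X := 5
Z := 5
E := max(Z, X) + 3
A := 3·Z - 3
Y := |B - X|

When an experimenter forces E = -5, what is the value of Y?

The intervention breaks the incoming arrows to E: E := max(Z, X) + 3 no longer applies, and E = -5.
B = -3·E - 3·Z + 2  [with E=-5, Z=5]  = 2
Y = |B - X|  [with B=2, X=5]  = 3

3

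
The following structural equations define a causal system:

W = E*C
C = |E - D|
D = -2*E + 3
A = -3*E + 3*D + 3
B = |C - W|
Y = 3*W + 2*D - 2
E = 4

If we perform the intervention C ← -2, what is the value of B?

Under do(C=-2), the mechanism C = |E - D| is discarded; C is fixed at -2.
W = E*C  [with E=4, C=-2]  = -8
B = |C - W|  [with C=-2, W=-8]  = 6

6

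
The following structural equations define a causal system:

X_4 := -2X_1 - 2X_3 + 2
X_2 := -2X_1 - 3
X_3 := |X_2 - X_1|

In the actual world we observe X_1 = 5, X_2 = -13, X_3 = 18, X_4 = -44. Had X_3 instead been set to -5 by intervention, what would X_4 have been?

The intervention breaks the incoming arrows to X_3: X_3 := |X_2 - X_1| no longer applies, and X_3 = -5.
X_4 = -2X_1 - 2X_3 + 2  [with X_1=5, X_3=-5]  = 2

2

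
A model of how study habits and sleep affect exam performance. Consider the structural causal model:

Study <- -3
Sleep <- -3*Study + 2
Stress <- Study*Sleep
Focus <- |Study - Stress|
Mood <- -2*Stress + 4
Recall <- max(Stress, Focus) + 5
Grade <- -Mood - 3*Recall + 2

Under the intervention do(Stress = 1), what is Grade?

-27

The intervention breaks the incoming arrows to Stress: Stress <- Study*Sleep no longer applies, and Stress = 1.
Focus = |Study - Stress|  [with Study=-3, Stress=1]  = 4
Mood = -2*Stress + 4  [with Stress=1]  = 2
Recall = max(Stress, Focus) + 5  [with Stress=1, Focus=4]  = 9
Grade = -Mood - 3*Recall + 2  [with Mood=2, Recall=9]  = -27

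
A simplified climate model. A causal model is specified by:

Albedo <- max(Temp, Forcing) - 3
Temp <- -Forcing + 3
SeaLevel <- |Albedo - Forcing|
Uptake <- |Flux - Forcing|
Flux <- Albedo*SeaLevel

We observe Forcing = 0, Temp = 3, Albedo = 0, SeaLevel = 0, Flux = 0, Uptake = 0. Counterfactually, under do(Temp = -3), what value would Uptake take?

9

Under do(Temp=-3), the mechanism Temp <- -Forcing + 3 is discarded; Temp is fixed at -3.
Albedo = max(Temp, Forcing) - 3  [with Temp=-3, Forcing=0]  = -3
SeaLevel = |Albedo - Forcing|  [with Albedo=-3, Forcing=0]  = 3
Flux = Albedo*SeaLevel  [with Albedo=-3, SeaLevel=3]  = -9
Uptake = |Flux - Forcing|  [with Flux=-9, Forcing=0]  = 9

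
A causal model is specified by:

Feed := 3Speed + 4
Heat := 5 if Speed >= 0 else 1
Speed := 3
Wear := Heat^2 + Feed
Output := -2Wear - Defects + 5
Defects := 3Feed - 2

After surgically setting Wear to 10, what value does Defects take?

37

Intervening sets Wear = 10 and removes its equation (Wear := Heat^2 + Feed).
No directed path runs from Wear to Defects, so Defects keeps its natural value.
Feed = 3Speed + 4  [with Speed=3]  = 13
Defects = 3Feed - 2  [with Feed=13]  = 37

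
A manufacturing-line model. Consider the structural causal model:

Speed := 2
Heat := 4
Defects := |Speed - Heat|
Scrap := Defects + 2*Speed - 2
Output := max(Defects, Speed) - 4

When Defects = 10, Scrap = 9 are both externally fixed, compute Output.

Setting Defects = 10, Scrap = 9 by intervention discards those variables' equations.
Output = max(Defects, Speed) - 4  [with Defects=10, Speed=2]  = 6

6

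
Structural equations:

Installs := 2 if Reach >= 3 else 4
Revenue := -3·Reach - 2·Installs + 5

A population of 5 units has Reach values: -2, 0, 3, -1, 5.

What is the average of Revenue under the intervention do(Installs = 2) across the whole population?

Every unit gets Installs=2 under the intervention. Revenue values become 7, 1, -8, 4, -14; E[Revenue|do(Installs=2)] = -2.

-2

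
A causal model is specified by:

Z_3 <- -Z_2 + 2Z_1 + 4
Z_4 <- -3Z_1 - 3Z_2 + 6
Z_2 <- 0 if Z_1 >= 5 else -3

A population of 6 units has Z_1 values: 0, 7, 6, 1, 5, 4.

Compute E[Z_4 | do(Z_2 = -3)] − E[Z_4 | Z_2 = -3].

-6.5

Every unit gets Z_2=-3 under the intervention. Z_4 values become 15, -6, -3, 12, 0, 3; E[Z_4|do(Z_2=-3)] = 3.5.
Observing Z_2=-3 restricts to units where Z_2's equation naturally yields -3: Z_1 ∈ {0, 1, 4}. In that subpopulation Z_4 = 15, 12, 3, mean 10.
Difference = 3.5 − 10 = -6.5.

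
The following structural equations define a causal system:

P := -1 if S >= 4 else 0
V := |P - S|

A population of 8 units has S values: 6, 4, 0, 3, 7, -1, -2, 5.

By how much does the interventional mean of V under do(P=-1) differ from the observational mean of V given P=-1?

The intervention sets P=-1 in all 8 units regardless of S. Recomputing V per unit gives 7, 5, 1, 4, 8, 0, 1, 6; average 4.
E[V|P=-1] averages over only the 4 units with P=-1 (S = 6, 4, 7, 5): V = 7, 5, 8, 6, mean 6.5.
Difference = 4 − 6.5 = -2.5.

-2.5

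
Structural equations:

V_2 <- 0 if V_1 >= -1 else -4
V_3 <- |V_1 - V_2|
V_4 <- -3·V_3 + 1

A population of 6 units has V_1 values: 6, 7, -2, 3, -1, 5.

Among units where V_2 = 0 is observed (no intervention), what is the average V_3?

Conditioning on V_2=0 selects the 5 unit(s) with V_1 ∈ {6, 7, 3, -1, 5}. Their V_3 values: 6, 7, 3, 1, 5. Mean = 4.4.

4.4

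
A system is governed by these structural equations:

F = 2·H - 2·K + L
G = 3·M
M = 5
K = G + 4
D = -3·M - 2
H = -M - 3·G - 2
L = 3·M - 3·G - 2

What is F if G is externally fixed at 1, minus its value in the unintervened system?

Under do(G=1), the mechanism G = 3·M is discarded; G is fixed at 1.
L = 3·M - 3·G - 2  [with M=5, G=1]  = 10
K = G + 4  [with G=1]  = 5
H = -M - 3·G - 2  [with M=5, G=1]  = -10
F = 2·H - 2·K + L  [with H=-10, K=5, L=10]  = -20
Without intervention: G = 3·M  [with M=5]  = 15; L = 3·M - 3·G - 2  [with M=5, G=15]  = -32; K = G + 4  [with G=15]  = 19; H = -M - 3·G - 2  [with M=5, G=15]  = -52; F = 2·H - 2·K + L  [with H=-52, K=19, L=-32]  = -174.
Change = -20 − (-174) = 154.

154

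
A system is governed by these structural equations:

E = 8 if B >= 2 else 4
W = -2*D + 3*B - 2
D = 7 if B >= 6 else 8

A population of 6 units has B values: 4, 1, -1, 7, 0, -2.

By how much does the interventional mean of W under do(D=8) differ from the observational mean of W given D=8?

do(D=8) breaks D's dependence on B. With D=8 fixed, W across the units is -6, -15, -21, 3, -18, -24, mean -13.5.
Observing D=8 restricts to units where D's equation naturally yields 8: B ∈ {4, 1, -1, 0, -2}. In that subpopulation W = -6, -15, -21, -18, -24, mean -16.8.
Difference = -13.5 − (-16.8) = 3.3.

3.3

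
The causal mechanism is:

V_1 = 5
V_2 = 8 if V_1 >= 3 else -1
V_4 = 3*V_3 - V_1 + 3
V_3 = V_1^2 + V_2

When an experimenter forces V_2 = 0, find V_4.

Under do(V_2=0), the mechanism V_2 = 8 if V_1 >= 3 else -1 is discarded; V_2 is fixed at 0.
V_3 = V_1^2 + V_2  [with V_1=5, V_2=0]  = 25
V_4 = 3*V_3 - V_1 + 3  [with V_3=25, V_1=5]  = 73

73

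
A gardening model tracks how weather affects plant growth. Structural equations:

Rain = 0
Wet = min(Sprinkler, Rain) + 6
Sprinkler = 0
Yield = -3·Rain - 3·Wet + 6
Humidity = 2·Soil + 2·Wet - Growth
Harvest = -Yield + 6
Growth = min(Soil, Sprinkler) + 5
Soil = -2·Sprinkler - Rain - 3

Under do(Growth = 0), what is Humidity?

6

The intervention breaks the incoming arrows to Growth: Growth = min(Soil, Sprinkler) + 5 no longer applies, and Growth = 0.
Soil = -2·Sprinkler - Rain - 3  [with Sprinkler=0, Rain=0]  = -3
Wet = min(Sprinkler, Rain) + 6  [with Sprinkler=0, Rain=0]  = 6
Humidity = 2·Soil + 2·Wet - Growth  [with Soil=-3, Wet=6, Growth=0]  = 6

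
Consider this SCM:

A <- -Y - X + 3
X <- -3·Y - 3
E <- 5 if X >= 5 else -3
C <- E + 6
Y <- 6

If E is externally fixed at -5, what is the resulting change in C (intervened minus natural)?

do(E=-5) replaces the equation E <- 5 if X >= 5 else -3 with the constant E = -5.
C = E + 6  [with E=-5]  = 1
Without intervention: X = -3·Y - 3  [with Y=6]  = -21; E = 5 if X >= 5 else -3  [with X=-21]  = -3; C = E + 6  [with E=-3]  = 3.
Change = 1 − 3 = -2.

-2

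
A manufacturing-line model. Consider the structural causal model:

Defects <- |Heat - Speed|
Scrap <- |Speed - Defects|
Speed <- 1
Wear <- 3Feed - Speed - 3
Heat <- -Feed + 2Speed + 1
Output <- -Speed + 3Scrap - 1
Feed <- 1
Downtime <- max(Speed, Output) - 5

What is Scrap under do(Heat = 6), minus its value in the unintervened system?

4

The intervention breaks the incoming arrows to Heat: Heat <- -Feed + 2Speed + 1 no longer applies, and Heat = 6.
Defects = |Heat - Speed|  [with Heat=6, Speed=1]  = 5
Scrap = |Speed - Defects|  [with Speed=1, Defects=5]  = 4
Without intervention: Heat = -Feed + 2Speed + 1  [with Feed=1, Speed=1]  = 2; Defects = |Heat - Speed|  [with Heat=2, Speed=1]  = 1; Scrap = |Speed - Defects|  [with Speed=1, Defects=1]  = 0.
Change = 4 − 0 = 4.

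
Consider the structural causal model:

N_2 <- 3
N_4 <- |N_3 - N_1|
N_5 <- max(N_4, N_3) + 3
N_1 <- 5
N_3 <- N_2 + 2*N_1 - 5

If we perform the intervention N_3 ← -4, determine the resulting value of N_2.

Under do(N_3=-4), the mechanism N_3 <- N_2 + 2*N_1 - 5 is discarded; N_3 is fixed at -4.
Since N_2 is not a descendant of the intervened variable, it is unaffected.

3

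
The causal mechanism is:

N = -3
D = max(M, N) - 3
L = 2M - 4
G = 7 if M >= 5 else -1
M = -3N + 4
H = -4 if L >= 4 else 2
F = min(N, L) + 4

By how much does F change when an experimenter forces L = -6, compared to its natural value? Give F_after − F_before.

Intervening sets L = -6 and removes its equation (L = 2M - 4).
F = min(N, L) + 4  [with N=-3, L=-6]  = -2
Without intervention: M = -3N + 4  [with N=-3]  = 13; L = 2M - 4  [with M=13]  = 22; F = min(N, L) + 4  [with N=-3, L=22]  = 1.
Change = -2 − 1 = -3.

-3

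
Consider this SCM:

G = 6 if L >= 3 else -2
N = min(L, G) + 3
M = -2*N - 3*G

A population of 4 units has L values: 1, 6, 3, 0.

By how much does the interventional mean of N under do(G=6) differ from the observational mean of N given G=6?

-2

Every unit gets G=6 under the intervention. N values become 4, 9, 6, 3; E[N|do(G=6)] = 5.5.
Conditioning on G=6 selects the 2 unit(s) with L ∈ {6, 3}. Their N values: 9, 6. Mean = 7.5.
Difference = 5.5 − 7.5 = -2.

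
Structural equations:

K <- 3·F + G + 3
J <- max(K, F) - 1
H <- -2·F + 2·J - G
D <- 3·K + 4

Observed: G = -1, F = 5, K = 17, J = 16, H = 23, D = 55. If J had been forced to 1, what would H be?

Intervening sets J = 1 and removes its equation (J <- max(K, F) - 1).
H = -2·F + 2·J - G  [with F=5, J=1, G=-1]  = -7

-7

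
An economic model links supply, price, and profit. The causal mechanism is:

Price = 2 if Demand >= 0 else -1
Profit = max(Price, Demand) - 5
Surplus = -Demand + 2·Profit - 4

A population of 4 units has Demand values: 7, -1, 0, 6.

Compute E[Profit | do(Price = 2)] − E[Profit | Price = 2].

-0.75

do(Price=2) breaks Price's dependence on Demand. With Price=2 fixed, Profit across the units is 2, -3, -3, 1, mean -0.75.
E[Profit|Price=2] averages over only the 3 units with Price=2 (Demand = 7, 0, 6): Profit = 2, -3, 1, mean 0.
Difference = -0.75 − 0 = -0.75.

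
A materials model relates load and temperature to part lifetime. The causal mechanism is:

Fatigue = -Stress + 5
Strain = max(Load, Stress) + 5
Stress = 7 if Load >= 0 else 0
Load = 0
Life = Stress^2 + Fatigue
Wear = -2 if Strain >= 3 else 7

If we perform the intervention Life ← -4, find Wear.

do(Life=-4) replaces the equation Life = Stress^2 + Fatigue with the constant Life = -4.
No directed path runs from Life to Wear, so Wear keeps its natural value.
Stress = 7 if Load >= 0 else 0  [with Load=0]  = 7
Strain = max(Load, Stress) + 5  [with Load=0, Stress=7]  = 12
Wear = -2 if Strain >= 3 else 7  [with Strain=12]  = -2

-2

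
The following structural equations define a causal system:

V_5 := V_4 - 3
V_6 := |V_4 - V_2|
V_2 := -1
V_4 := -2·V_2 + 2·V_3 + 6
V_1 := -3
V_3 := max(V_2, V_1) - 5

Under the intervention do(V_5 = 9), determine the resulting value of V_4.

-4

The intervention breaks the incoming arrows to V_5: V_5 := V_4 - 3 no longer applies, and V_5 = 9.
Since V_4 is not a descendant of the intervened variable, it is unaffected.
V_3 = max(V_2, V_1) - 5  [with V_2=-1, V_1=-3]  = -6
V_4 = -2·V_2 + 2·V_3 + 6  [with V_2=-1, V_3=-6]  = -4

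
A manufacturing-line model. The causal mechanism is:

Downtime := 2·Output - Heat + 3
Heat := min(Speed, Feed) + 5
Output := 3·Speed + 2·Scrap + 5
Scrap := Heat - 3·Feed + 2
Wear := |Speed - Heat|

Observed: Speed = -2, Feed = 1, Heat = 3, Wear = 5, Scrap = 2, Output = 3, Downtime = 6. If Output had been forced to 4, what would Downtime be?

8

Intervening sets Output = 4 and removes its equation (Output := 3·Speed + 2·Scrap + 5).
Heat = min(Speed, Feed) + 5  [with Speed=-2, Feed=1]  = 3
Downtime = 2·Output - Heat + 3  [with Output=4, Heat=3]  = 8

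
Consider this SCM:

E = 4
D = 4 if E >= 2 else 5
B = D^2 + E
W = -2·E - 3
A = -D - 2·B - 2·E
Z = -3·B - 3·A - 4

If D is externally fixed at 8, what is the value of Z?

Under do(D=8), the mechanism D = 4 if E >= 2 else 5 is discarded; D is fixed at 8.
B = D^2 + E  [with D=8, E=4]  = 68
A = -D - 2·B - 2·E  [with D=8, B=68, E=4]  = -152
Z = -3·B - 3·A - 4  [with B=68, A=-152]  = 248

248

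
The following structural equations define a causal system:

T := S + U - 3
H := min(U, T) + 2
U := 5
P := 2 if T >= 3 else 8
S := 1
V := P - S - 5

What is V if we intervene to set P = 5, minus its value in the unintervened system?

The intervention breaks the incoming arrows to P: P := 2 if T >= 3 else 8 no longer applies, and P = 5.
V = P - S - 5  [with P=5, S=1]  = -1
Without intervention: T = S + U - 3  [with S=1, U=5]  = 3; P = 2 if T >= 3 else 8  [with T=3]  = 2; V = P - S - 5  [with P=2, S=1]  = -4.
Change = -1 − (-4) = 3.

3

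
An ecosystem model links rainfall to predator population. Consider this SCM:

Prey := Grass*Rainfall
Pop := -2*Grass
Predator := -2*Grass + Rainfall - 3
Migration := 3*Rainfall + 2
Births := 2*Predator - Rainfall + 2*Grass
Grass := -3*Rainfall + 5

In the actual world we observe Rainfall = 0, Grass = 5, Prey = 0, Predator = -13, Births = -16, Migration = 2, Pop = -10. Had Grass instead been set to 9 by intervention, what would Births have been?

-24

do(Grass=9) replaces the equation Grass := -3*Rainfall + 5 with the constant Grass = 9.
Predator = -2*Grass + Rainfall - 3  [with Grass=9, Rainfall=0]  = -21
Births = 2*Predator - Rainfall + 2*Grass  [with Predator=-21, Rainfall=0, Grass=9]  = -24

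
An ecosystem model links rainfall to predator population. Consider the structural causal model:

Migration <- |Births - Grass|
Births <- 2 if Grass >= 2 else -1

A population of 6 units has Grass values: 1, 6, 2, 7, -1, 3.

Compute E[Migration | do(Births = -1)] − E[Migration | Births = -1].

The intervention sets Births=-1 in all 6 units regardless of Grass. Recomputing Migration per unit gives 2, 7, 3, 8, 0, 4; average 4.
Observing Births=-1 restricts to units where Births's equation naturally yields -1: Grass ∈ {1, -1}. In that subpopulation Migration = 2, 0, mean 1.
Difference = 4 − 1 = 3.

3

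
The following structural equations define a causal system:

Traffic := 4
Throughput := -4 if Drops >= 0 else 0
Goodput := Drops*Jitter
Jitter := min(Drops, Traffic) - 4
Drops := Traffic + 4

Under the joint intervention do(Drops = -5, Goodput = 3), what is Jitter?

-9

Under do(Drops = -5, Goodput = 3), each intervened variable's structural equation is replaced by its fixed value.
Jitter = min(Drops, Traffic) - 4  [with Drops=-5, Traffic=4]  = -9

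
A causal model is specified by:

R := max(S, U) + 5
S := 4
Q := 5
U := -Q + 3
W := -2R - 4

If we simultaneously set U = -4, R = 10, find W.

Setting U = -4, R = 10 by intervention discards those variables' equations.
W = -2R - 4  [with R=10]  = -24

-24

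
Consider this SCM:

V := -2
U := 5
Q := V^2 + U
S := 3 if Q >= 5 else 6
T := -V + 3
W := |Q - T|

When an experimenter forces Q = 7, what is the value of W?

The intervention breaks the incoming arrows to Q: Q := V^2 + U no longer applies, and Q = 7.
T = -V + 3  [with V=-2]  = 5
W = |Q - T|  [with Q=7, T=5]  = 2

2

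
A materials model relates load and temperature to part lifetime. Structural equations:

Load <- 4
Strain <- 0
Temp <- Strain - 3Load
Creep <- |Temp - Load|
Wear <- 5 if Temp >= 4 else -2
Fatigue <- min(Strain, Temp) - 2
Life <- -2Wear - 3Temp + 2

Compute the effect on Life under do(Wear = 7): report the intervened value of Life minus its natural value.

Under do(Wear=7), the mechanism Wear <- 5 if Temp >= 4 else -2 is discarded; Wear is fixed at 7.
Temp = Strain - 3Load  [with Strain=0, Load=4]  = -12
Life = -2Wear - 3Temp + 2  [with Wear=7, Temp=-12]  = 24
Without intervention: Temp = Strain - 3Load  [with Strain=0, Load=4]  = -12; Wear = 5 if Temp >= 4 else -2  [with Temp=-12]  = -2; Life = -2Wear - 3Temp + 2  [with Wear=-2, Temp=-12]  = 42.
Change = 24 − 42 = -18.

-18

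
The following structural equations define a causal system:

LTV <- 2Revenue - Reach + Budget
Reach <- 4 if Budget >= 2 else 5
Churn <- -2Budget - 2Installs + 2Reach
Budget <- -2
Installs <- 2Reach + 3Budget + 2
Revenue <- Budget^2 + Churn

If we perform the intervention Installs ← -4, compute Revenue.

do(Installs=-4) replaces the equation Installs <- 2Reach + 3Budget + 2 with the constant Installs = -4.
Reach = 4 if Budget >= 2 else 5  [with Budget=-2]  = 5
Churn = -2Budget - 2Installs + 2Reach  [with Budget=-2, Installs=-4, Reach=5]  = 22
Revenue = Budget^2 + Churn  [with Budget=-2, Churn=22]  = 26

26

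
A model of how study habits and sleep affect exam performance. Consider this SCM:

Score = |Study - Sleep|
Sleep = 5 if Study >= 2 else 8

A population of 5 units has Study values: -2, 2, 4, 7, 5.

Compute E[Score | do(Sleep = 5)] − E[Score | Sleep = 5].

do(Sleep=5) breaks Sleep's dependence on Study. With Sleep=5 fixed, Score across the units is 7, 3, 1, 2, 0, mean 2.6.
E[Score|Sleep=5] averages over only the 4 units with Sleep=5 (Study = 2, 4, 7, 5): Score = 3, 1, 2, 0, mean 1.5.
Difference = 2.6 − 1.5 = 1.1.

1.1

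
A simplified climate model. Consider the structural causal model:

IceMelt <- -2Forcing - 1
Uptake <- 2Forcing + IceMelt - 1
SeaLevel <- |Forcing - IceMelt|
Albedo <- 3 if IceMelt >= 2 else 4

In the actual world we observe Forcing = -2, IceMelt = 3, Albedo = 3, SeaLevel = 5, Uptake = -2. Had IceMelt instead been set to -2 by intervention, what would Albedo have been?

4

The intervention breaks the incoming arrows to IceMelt: IceMelt <- -2Forcing - 1 no longer applies, and IceMelt = -2.
Albedo = 3 if IceMelt >= 2 else 4  [with IceMelt=-2]  = 4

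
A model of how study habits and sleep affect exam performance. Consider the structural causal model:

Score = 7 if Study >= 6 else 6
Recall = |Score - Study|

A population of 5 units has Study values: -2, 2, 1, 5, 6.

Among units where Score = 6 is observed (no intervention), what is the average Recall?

E[Recall|Score=6] averages over only the 4 units with Score=6 (Study = -2, 2, 1, 5): Recall = 8, 4, 5, 1, mean 4.5.

4.5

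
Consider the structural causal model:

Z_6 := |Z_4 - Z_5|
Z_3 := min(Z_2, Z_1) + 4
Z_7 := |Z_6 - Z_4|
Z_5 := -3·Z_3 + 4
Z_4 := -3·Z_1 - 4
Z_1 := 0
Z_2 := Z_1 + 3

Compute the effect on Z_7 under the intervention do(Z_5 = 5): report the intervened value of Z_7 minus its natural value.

5

Under do(Z_5=5), the mechanism Z_5 := -3·Z_3 + 4 is discarded; Z_5 is fixed at 5.
Z_4 = -3·Z_1 - 4  [with Z_1=0]  = -4
Z_6 = |Z_4 - Z_5|  [with Z_4=-4, Z_5=5]  = 9
Z_7 = |Z_6 - Z_4|  [with Z_6=9, Z_4=-4]  = 13
Without intervention: Z_2 = Z_1 + 3  [with Z_1=0]  = 3; Z_3 = min(Z_2, Z_1) + 4  [with Z_2=3, Z_1=0]  = 4; Z_4 = -3·Z_1 - 4  [with Z_1=0]  = -4; Z_5 = -3·Z_3 + 4  [with Z_3=4]  = -8; Z_6 = |Z_4 - Z_5|  [with Z_4=-4, Z_5=-8]  = 4; Z_7 = |Z_6 - Z_4|  [with Z_6=4, Z_4=-4]  = 8.
Change = 13 − 8 = 5.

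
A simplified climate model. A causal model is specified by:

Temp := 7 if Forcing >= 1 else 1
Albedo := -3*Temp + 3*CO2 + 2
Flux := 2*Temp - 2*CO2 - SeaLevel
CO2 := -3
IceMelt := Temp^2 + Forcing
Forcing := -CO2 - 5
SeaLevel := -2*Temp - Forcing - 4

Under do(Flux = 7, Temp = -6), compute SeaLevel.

10

Setting Flux = 7, Temp = -6 by intervention discards those variables' equations.
Forcing = -CO2 - 5  [with CO2=-3]  = -2
SeaLevel = -2*Temp - Forcing - 4  [with Temp=-6, Forcing=-2]  = 10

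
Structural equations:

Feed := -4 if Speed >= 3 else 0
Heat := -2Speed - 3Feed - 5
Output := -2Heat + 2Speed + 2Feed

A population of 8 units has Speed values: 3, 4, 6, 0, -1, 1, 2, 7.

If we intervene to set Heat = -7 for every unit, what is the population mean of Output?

The intervention sets Heat=-7 in all 8 units regardless of Speed. Recomputing Output per unit gives 12, 14, 18, 14, 12, 16, 18, 20; average 15.5.

15.5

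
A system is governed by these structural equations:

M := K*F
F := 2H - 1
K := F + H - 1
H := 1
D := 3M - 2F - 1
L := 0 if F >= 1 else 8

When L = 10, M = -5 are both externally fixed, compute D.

Setting L = 10, M = -5 by intervention discards those variables' equations.
F = 2H - 1  [with H=1]  = 1
D = 3M - 2F - 1  [with M=-5, F=1]  = -18

-18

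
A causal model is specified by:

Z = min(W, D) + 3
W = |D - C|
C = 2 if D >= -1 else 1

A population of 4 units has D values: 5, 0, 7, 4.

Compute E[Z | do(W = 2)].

4.5

Under do(W=2), W's equation is replaced by W=2 for every unit. Per-unit Z: 5, 3, 5, 5. Mean = 4.5.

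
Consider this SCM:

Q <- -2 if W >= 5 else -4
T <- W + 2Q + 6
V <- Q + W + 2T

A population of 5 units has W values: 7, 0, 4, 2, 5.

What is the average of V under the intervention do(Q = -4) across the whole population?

do(Q=-4) breaks Q's dependence on W. With Q=-4 fixed, V across the units is 13, -8, 4, -2, 7, mean 2.8.

2.8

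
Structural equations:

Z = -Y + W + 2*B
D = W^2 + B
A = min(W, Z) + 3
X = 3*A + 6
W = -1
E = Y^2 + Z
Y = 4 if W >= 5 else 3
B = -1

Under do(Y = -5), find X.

do(Y=-5) replaces the equation Y = 4 if W >= 5 else 3 with the constant Y = -5.
Z = -Y + W + 2*B  [with Y=-5, W=-1, B=-1]  = 2
A = min(W, Z) + 3  [with W=-1, Z=2]  = 2
X = 3*A + 6  [with A=2]  = 12

12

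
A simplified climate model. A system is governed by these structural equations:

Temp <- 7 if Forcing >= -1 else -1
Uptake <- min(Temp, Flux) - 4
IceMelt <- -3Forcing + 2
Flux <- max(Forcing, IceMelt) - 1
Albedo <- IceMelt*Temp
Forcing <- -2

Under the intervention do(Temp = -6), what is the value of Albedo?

-48

Under do(Temp=-6), the mechanism Temp <- 7 if Forcing >= -1 else -1 is discarded; Temp is fixed at -6.
IceMelt = -3Forcing + 2  [with Forcing=-2]  = 8
Albedo = IceMelt*Temp  [with IceMelt=8, Temp=-6]  = -48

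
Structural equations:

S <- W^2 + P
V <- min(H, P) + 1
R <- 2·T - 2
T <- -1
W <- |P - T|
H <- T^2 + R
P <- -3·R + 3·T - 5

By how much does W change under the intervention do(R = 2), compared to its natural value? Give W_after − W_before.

8

Under do(R=2), the mechanism R <- 2·T - 2 is discarded; R is fixed at 2.
P = -3·R + 3·T - 5  [with R=2, T=-1]  = -14
W = |P - T|  [with P=-14, T=-1]  = 13
Without intervention: R = 2·T - 2  [with T=-1]  = -4; P = -3·R + 3·T - 5  [with R=-4, T=-1]  = 4; W = |P - T|  [with P=4, T=-1]  = 5.
Change = 13 − 5 = 8.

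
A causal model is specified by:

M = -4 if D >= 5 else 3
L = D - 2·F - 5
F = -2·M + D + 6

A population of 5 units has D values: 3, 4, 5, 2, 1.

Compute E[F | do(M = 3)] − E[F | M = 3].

0.5

The intervention sets M=3 in all 5 units regardless of D. Recomputing F per unit gives 3, 4, 5, 2, 1; average 3.
Conditioning on M=3 selects the 4 unit(s) with D ∈ {3, 4, 2, 1}. Their F values: 3, 4, 2, 1. Mean = 2.5.
Difference = 3 − 2.5 = 0.5.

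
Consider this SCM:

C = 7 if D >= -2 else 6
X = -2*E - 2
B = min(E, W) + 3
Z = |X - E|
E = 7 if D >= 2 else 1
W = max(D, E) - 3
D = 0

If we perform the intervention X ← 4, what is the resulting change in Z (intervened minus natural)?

-2

Under do(X=4), the mechanism X = -2*E - 2 is discarded; X is fixed at 4.
E = 7 if D >= 2 else 1  [with D=0]  = 1
Z = |X - E|  [with X=4, E=1]  = 3
Without intervention: E = 7 if D >= 2 else 1  [with D=0]  = 1; X = -2*E - 2  [with E=1]  = -4; Z = |X - E|  [with X=-4, E=1]  = 5.
Change = 3 − 5 = -2.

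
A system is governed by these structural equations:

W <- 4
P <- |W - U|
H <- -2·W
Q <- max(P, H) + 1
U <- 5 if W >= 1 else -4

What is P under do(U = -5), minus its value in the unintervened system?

The intervention breaks the incoming arrows to U: U <- 5 if W >= 1 else -4 no longer applies, and U = -5.
P = |W - U|  [with W=4, U=-5]  = 9
Without intervention: U = 5 if W >= 1 else -4  [with W=4]  = 5; P = |W - U|  [with W=4, U=5]  = 1.
Change = 9 − 1 = 8.

8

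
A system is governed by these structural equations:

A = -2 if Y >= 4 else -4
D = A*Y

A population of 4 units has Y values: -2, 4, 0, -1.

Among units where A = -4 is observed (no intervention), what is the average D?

4

Observing A=-4 restricts to units where A's equation naturally yields -4: Y ∈ {-2, 0, -1}. In that subpopulation D = 8, 0, 4, mean 4.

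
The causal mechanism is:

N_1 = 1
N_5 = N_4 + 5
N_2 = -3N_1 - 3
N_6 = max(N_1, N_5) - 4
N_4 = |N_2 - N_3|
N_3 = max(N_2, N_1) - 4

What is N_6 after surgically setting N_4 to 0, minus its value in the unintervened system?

-3

Under do(N_4=0), the mechanism N_4 = |N_2 - N_3| is discarded; N_4 is fixed at 0.
N_5 = N_4 + 5  [with N_4=0]  = 5
N_6 = max(N_1, N_5) - 4  [with N_1=1, N_5=5]  = 1
Without intervention: N_2 = -3N_1 - 3  [with N_1=1]  = -6; N_3 = max(N_2, N_1) - 4  [with N_2=-6, N_1=1]  = -3; N_4 = |N_2 - N_3|  [with N_2=-6, N_3=-3]  = 3; N_5 = N_4 + 5  [with N_4=3]  = 8; N_6 = max(N_1, N_5) - 4  [with N_1=1, N_5=8]  = 4.
Change = 1 − 4 = -3.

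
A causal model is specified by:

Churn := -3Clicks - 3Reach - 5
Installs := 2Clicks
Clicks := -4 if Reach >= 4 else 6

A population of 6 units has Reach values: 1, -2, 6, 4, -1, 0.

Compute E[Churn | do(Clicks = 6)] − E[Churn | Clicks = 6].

-5.5

Under do(Clicks=6), Clicks's equation is replaced by Clicks=6 for every unit. Per-unit Churn: -26, -17, -41, -35, -20, -23. Mean = -27.
E[Churn|Clicks=6] averages over only the 4 units with Clicks=6 (Reach = 1, -2, -1, 0): Churn = -26, -17, -20, -23, mean -21.5.
Difference = -27 − (-21.5) = -5.5.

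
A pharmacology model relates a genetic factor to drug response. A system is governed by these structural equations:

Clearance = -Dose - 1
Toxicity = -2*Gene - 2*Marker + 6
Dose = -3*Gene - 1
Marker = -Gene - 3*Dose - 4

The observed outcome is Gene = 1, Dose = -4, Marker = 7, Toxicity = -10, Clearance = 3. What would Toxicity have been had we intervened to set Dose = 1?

20

Under do(Dose=1), the mechanism Dose = -3*Gene - 1 is discarded; Dose is fixed at 1.
Marker = -Gene - 3*Dose - 4  [with Gene=1, Dose=1]  = -8
Toxicity = -2*Gene - 2*Marker + 6  [with Gene=1, Marker=-8]  = 20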